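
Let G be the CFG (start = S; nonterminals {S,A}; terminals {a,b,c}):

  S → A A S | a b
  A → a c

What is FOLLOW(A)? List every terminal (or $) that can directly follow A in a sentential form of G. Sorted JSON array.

FIRST iteration:
pass 1:
  A via A→a c: +{a}
  S via S→A A S: +{a}
  FIRST(S)={a}  FIRST(A)={a}
pass 2: done
  FIRST(S)={a}  FIRST(A)={a}

FOLLOW iteration:
FOLLOW(S) := {$}
pass 1:
  S→A A S: FOLLOW(A) ⊇ FIRST(A) = {a}; new: +{a}
  FOLLOW[S]={$}  FOLLOW[A]={a}
pass 2: (no change)
  FOLLOW[S]={$}  FOLLOW[A]={a}

FOLLOW(A) = ["a"]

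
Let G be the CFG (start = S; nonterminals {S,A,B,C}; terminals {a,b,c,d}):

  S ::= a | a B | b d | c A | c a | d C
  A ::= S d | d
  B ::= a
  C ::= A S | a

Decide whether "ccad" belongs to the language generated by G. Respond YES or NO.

CNF form of G:
  S -> T0 C | T1 B | T2 T0 | T3 A | T3 T1 | a
  A -> S T0 | d
  B -> a
  C -> A S | a
  T0 -> d
  T1 -> a
  T2 -> b
  T3 -> c

Fill CYK table bottom-up:
  T[0,0] 'c' = {T3}  orig:{}
  T[1,1] 'c' = {T3}  orig:{}
  T[2,2] 'a' = {B,C,S,T1}  orig:{B,C,S}
  T[3,3] 'd' = {A,T0}  orig:{A}
  T[0,1] 'cc' = ∅
  T[1,2] 'ca' = {S}
  T[2,3] 'ad' = {A}
  T[0,2] 'cca' = ∅
  T[1,3] 'cad' = {A,S}
  T[0,3] 'ccad' = {S}

S ∈ T[0,3] ⇒ YES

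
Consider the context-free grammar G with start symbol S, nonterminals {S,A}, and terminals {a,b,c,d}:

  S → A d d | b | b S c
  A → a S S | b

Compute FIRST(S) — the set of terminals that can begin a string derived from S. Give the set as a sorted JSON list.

Compute FIRST by fixpoint:
round 1:
  A via A→a S S: +{a}
  A via A→b: +{b}
  S via S→A d d: +{a,b}
  S: {a,b}  A: {a,b}
round 2: (no change)
  S: {a,b}  A: {a,b}

FIRST(S) = ["a", "b"]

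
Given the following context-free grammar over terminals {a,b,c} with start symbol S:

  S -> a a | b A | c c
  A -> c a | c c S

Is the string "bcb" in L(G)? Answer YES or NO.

Convert to CNF:
  S -> T0 T0 | T1 T1 | T2 A
  A -> T0 T1 | T0 X3
  T0 -> c
  T1 -> a
  T2 -> b
  X3 -> T0 S

CYK fill:
  [0..0]={T2}  "b"  orig:{}
  [1..1]={T0}  "c"  orig:{}
  [2..2]={T2}  "b"  orig:{}
  [0..1]=∅  "bc"
  [1..2]=∅  "cb"
  [0..2]=∅  "bcb"

S ∉ T[0,2] ⇒ NO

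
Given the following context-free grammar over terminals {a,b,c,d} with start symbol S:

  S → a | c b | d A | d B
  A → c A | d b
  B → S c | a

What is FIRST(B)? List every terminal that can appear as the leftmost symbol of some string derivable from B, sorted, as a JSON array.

Compute FIRST by fixpoint:
[1]
  A via A→c A: +{c}
  A via A→d b: +{d}
  B via B→a: +{a}
  S via S→a: +{a}
  S via S→c b: +{c}
  S via S→d A: +{d}
  FIRST[S]={a,c,d}  FIRST[A]={c,d}  FIRST[B]={a}
[2]
  B via B→S c: +{c,d}
  FIRST[S]={a,c,d}  FIRST[A]={c,d}  FIRST[B]={a,c,d}
[3] — fixpoint
  FIRST[S]={a,c,d}  FIRST[A]={c,d}  FIRST[B]={a,c,d}

FIRST(B) = ["a", "c", "d"]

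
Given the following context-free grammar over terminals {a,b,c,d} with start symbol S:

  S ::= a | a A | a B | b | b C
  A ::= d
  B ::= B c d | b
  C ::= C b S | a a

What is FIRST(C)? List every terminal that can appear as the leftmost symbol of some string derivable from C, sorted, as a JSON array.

FIRST iteration:
round 1:
  A via A→d: +{d}
  B via B→b: +{b}
  C via C→a a: +{a}
  S via S→a: +{a}
  S via S→b: +{b}
  FIRST(S)={a,b}  FIRST(A)={d}  FIRST(B)={b}  FIRST(C)={a}
round 2: done
  FIRST(S)={a,b}  FIRST(A)={d}  FIRST(B)={b}  FIRST(C)={a}

FIRST(C) = ["a"]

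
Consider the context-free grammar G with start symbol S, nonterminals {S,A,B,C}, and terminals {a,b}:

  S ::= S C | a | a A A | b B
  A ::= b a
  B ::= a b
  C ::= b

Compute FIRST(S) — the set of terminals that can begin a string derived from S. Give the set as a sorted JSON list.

Compute FIRST by fixpoint:
pass 1:
  A via A→b a: +{b}
  B via B→a b: +{a}
  C via C→b: +{b}
  S via S→a: +{a}
  S via S→b B: +{b}
  FIRST(S)={a,b}  FIRST(A)={b}  FIRST(B)={a}  FIRST(C)={b}
pass 2: — fixpoint
  FIRST(S)={a,b}  FIRST(A)={b}  FIRST(B)={a}  FIRST(C)={b}

FIRST(S) = ["a", "b"]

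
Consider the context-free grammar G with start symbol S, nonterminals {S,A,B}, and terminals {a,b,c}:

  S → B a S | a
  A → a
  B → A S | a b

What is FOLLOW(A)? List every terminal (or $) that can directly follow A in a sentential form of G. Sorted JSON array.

FIRST iteration:
round 1:
  A via A→a: +{a}
  B via B→A S: +{a}
  S via S→B a S: +{a}
  S: {a}  A: {a}  B: {a}
round 2: done
  S: {a}  A: {a}  B: {a}

Compute FOLLOW by fixpoint:
FOLLOW(S) := {$}
pass 1:
  B→A S: FOLLOW(A) ⊇ FIRST(S) = {a}; new: +{a}
  S→B a S: FOLLOW(B) ⊇ FIRST(a) = {a}; new: +{a}
  S: {$}  A: {a}  B: {a}
pass 2:
  B→A S: FOLLOW(S) ⊇ FOLLOW(B) ⊇ {a}; new: +{a}
  S: {$,a}  A: {a}  B: {a}
pass 3: done
  S: {$,a}  A: {a}  B: {a}

FOLLOW(A) = ["a"]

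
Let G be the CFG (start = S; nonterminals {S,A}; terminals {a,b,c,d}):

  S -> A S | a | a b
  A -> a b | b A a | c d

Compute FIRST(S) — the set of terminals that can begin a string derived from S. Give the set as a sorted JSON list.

FIRST iteration:
iter 1:
  A via A→a b: +{a}
  A via A→b A a: +{b}
  A via A→c d: +{c}
  S via S→A S: +{a,b,c}
  FIRST(S)={a,b,c}  FIRST(A)={a,b,c}
iter 2: done
  FIRST(S)={a,b,c}  FIRST(A)={a,b,c}

FIRST(S) = ["a", "b", "c"]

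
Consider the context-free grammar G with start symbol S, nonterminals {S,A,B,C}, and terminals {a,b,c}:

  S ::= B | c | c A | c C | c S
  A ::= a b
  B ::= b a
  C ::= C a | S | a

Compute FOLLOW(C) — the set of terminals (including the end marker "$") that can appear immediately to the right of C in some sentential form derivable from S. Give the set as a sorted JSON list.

Compute FIRST by fixpoint:
iter 1:
  A via A→a b: +{a}
  B via B→b a: +{b}
  C via C→a: +{a}
  S via S→B: +{b}
  S via S→c: +{c}
  S: {b,c}  A: {a}  B: {b}  C: {a}
iter 2:
  C via C→S: +{b,c}
  S: {b,c}  A: {a}  B: {b}  C: {a,b,c}
iter 3: done
  S: {b,c}  A: {a}  B: {b}  C: {a,b,c}

FOLLOW sets:
initialize: $ ∈ FOLLOW(S)
[1]
  C→C a: FOLLOW(C) ⊇ FIRST(a) = {a}; new: +{a}
  C→S: FOLLOW(S) ⊇ FOLLOW(C) ⊇ {a}; new: +{a}
  S→B: FOLLOW(B) ⊇ FOLLOW(S) ⊇ {$,a}; new: +{$,a}
  S→c A: FOLLOW(A) ⊇ FOLLOW(S) ⊇ {$,a}; new: +{$,a}
  S→c C: FOLLOW(C) ⊇ FOLLOW(S) ⊇ {$,a}; new: +{$}
  S: {$,a}  A: {$,a}  B: {$,a}  C: {$,a}
[2] (no change)
  S: {$,a}  A: {$,a}  B: {$,a}  C: {$,a}

FOLLOW(C) = ["$", "a"]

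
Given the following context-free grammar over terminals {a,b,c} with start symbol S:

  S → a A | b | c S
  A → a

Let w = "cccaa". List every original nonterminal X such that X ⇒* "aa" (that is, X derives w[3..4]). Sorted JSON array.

CNF form of G:
  S -> T0 A | T1 S | b
  A -> a
  T0 -> a
  T1 -> c

CYK fill — only the sub-triangle for w[3..4]:
  [3..3]={A,T0}  "a"  orig:{A}
  [4..4]={A,T0}  "a"  orig:{A}
  [3..4]={S}  "aa"

Original NTs in T[3,4] deriving "aa": ["S"]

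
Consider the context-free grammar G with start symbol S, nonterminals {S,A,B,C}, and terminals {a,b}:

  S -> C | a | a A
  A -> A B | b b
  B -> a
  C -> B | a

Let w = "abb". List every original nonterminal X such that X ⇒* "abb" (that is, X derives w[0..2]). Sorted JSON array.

Convert to CNF:
  S -> T1 A | a
  A -> A B | T0 T0
  B -> a
  C -> a
  T0 -> b
  T1 -> a

Fill CYK table bottom-up — only the sub-triangle for w[0..2]:
  cell(0,0) a: {B,C,S,T1}  orig:{B,C,S}
  cell(1,1) b: {T0}  orig:{}
  cell(2,2) b: {T0}  orig:{}
  cell(0,1) ab: ∅
  cell(1,2) bb: {A}
  cell(0,2) abb: {S}

Original NTs in T[0,2] deriving "abb": ["S"]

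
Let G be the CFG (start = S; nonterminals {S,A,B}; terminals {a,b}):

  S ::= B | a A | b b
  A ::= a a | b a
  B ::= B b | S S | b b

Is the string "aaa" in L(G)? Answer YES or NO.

CNF form of G:
  S -> B T1 | S S | T0 A | T1 T1
  A -> T0 T0 | T1 T0
  B -> B T1 | S S | T1 T1
  T0 -> a
  T1 -> b

CYK table (by increasing span):
  cell(0,0) a: {T0}  orig:{}
  cell(1,1) a: {T0}  orig:{}
  cell(2,2) a: {T0}  orig:{}
  cell(0,1) aa: {A}
  cell(1,2) aa: {A}
  cell(0,2) aaa: {S}

S ∈ T[0,2] ⇒ YES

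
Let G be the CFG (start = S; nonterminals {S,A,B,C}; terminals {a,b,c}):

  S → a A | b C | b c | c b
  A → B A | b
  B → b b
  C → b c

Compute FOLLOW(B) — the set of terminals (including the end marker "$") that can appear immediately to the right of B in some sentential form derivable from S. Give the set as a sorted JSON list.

Compute FIRST by fixpoint:
[1]
  A via A→b: +{b}
  B via B→b b: +{b}
  C via C→b c: +{b}
  S via S→a A: +{a}
  S via S→b C: +{b}
  S via S→c b: +{c}
  FIRST(S)={a,b,c}  FIRST(A)={b}  FIRST(B)={b}  FIRST(C)={b}
[2] — fixpoint
  FIRST(S)={a,b,c}  FIRST(A)={b}  FIRST(B)={b}  FIRST(C)={b}

FOLLOW iteration:
FOLLOW(S) := {$}
iter 1:
  A→B A: FOLLOW(B) ⊇ FIRST(A) = {b}; new: +{b}
  S→a A: FOLLOW(A) ⊇ FOLLOW(S) ⊇ {$}; new: +{$}
  S→b C: FOLLOW(C) ⊇ FOLLOW(S) ⊇ {$}; new: +{$}
  S: {$}  A: {$}  B: {b}  C: {$}
iter 2: done
  S: {$}  A: {$}  B: {b}  C: {$}

FOLLOW(B) = ["b"]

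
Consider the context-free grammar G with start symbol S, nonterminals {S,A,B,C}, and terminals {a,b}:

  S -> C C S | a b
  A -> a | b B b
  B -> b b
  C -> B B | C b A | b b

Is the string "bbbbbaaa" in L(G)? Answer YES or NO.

CNF form of G:
  S -> C X4 | T1 T0
  A -> T0 X2 | a
  B -> T0 T0
  C -> B B | C X3 | T0 T0
  T0 -> b
  T1 -> a
  X2 -> B T0
  X3 -> T0 A
  X4 -> C S

Fill CYK table bottom-up:
  T[0,0] 'b' = {T0}  orig:{}
  T[1,1] 'b' = {T0}  orig:{}
  T[2,2] 'b' = {T0}  orig:{}
  T[3,3] 'b' = {T0}  orig:{}
  T[4,4] 'b' = {T0}  orig:{}
  T[5,5] 'a' = {A,T1}  orig:{A}
  T[6,6] 'a' = {A,T1}  orig:{A}
  T[7,7] 'a' = {A,T1}  orig:{A}
  T[0,1] 'bb' = {B,C}
  T[1,2] 'bb' = {B,C}
  T[2,3] 'bb' = {B,C}
  T[3,4] 'bb' = {B,C}
  T[4,5] 'ba' = {X3}  orig:{}
  T[5,6] 'aa' = ∅
  T[6,7] 'aa' = ∅
  T[0,2] 'bbb' = {X2}  orig:{}
  T[1,3] 'bbb' = {X2}  orig:{}
  T[2,4] 'bbb' = {X2}  orig:{}
  T[3,5] 'bba' = ∅
  T[4,6] 'baa' = ∅
  T[5,7] 'aaa' = ∅
  T[0,3] 'bbbb' = {A,C}
  T[1,4] 'bbbb' = {A,C}
  T[2,5] 'bbba' = {C}
  T[3,6] 'bbaa' = ∅
  T[4,7] 'baaa' = ∅
  T[0,4] 'bbbbb' = {X3}  orig:{}
  T[1,5] 'bbbba' = ∅
  T[2,6] 'bbbaa' = ∅
  T[3,7] 'bbaaa' = ∅
  T[0,5] 'bbbbba' = {C}
  T[1,6] 'bbbbaa' = ∅
  T[2,7] 'bbbaaa' = ∅
  T[0,6] 'bbbbbaa' = ∅
  T[1,7] 'bbbbaaa' = ∅
  T[0,7] 'bbbbbaaa' = ∅

S ∉ T[0,7] ⇒ NO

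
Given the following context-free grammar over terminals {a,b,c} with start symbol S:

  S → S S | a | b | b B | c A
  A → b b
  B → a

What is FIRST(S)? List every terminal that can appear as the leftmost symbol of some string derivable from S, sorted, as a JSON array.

FIRST sets, iterate to fixpoint:
iter 1:
  A via A→b b: +{b}
  B via B→a: +{a}
  S via S→a: +{a}
  S via S→b: +{b}
  S via S→c A: +{c}
  S: {a,b,c}  A: {b}  B: {a}
iter 2: (stable)
  S: {a,b,c}  A: {b}  B: {a}

FIRST(S) = ["a", "b", "c"]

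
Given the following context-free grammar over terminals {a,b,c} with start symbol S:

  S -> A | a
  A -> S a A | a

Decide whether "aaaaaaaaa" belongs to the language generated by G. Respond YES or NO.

CNF form of G:
  S -> S X2 | a
  A -> S X1 | a
  T0 -> a
  X1 -> T0 A
  X2 -> T0 A

CYK table (by increasing span):
  T[0,0] 'a' = {A,S,T0}  orig:{A,S}
  T[1,1] 'a' = {A,S,T0}  orig:{A,S}
  T[2,2] 'a' = {A,S,T0}  orig:{A,S}
  T[3,3] 'a' = {A,S,T0}  orig:{A,S}
  T[4,4] 'a' = {A,S,T0}  orig:{A,S}
  T[5,5] 'a' = {A,S,T0}  orig:{A,S}
  T[6,6] 'a' = {A,S,T0}  orig:{A,S}
  T[7,7] 'a' = {A,S,T0}  orig:{A,S}
  T[8,8] 'a' = {A,S,T0}  orig:{A,S}
  T[0,1] 'aa' = {X1,X2}  orig:{}
  T[1,2] 'aa' = {X1,X2}  orig:{}
  T[2,3] 'aa' = {X1,X2}  orig:{}
  T[3,4] 'aa' = {X1,X2}  orig:{}
  T[4,5] 'aa' = {X1,X2}  orig:{}
  T[5,6] 'aa' = {X1,X2}  orig:{}
  T[6,7] 'aa' = {X1,X2}  orig:{}
  T[7,8] 'aa' = {X1,X2}  orig:{}
  T[0,2] 'aaa' = {A,S}
  T[1,3] 'aaa' = {A,S}
  T[2,4] 'aaa' = {A,S}
  T[3,5] 'aaa' = {A,S}
  T[4,6] 'aaa' = {A,S}
  T[5,7] 'aaa' = {A,S}
  T[6,8] 'aaa' = {A,S}
  T[0,3] 'aaaa' = {X1,X2}  orig:{}
  T[1,4] 'aaaa' = {X1,X2}  orig:{}
  T[2,5] 'aaaa' = {X1,X2}  orig:{}
  T[3,6] 'aaaa' = {X1,X2}  orig:{}
  T[4,7] 'aaaa' = {X1,X2}  orig:{}
  T[5,8] 'aaaa' = {X1,X2}  orig:{}
  T[0,4] 'aaaaa' = {A,S}
  T[1,5] 'aaaaa' = {A,S}
  T[2,6] 'aaaaa' = {A,S}
  T[3,7] 'aaaaa' = {A,S}
  T[4,8] 'aaaaa' = {A,S}
  T[0,5] 'aaaaaa' = {X1,X2}  orig:{}
  T[1,6] 'aaaaaa' = {X1,X2}  orig:{}
  T[2,7] 'aaaaaa' = {X1,X2}  orig:{}
  T[3,8] 'aaaaaa' = {X1,X2}  orig:{}
  T[0,6] 'aaaaaaa' = {A,S}
  T[1,7] 'aaaaaaa' = {A,S}
  T[2,8] 'aaaaaaa' = {A,S}
  T[0,7] 'aaaaaaaa' = {X1,X2}  orig:{}
  T[1,8] 'aaaaaaaa' = {X1,X2}  orig:{}
  T[0,8] 'aaaaaaaaa' = {A,S}

S ∈ T[0,8] ⇒ YES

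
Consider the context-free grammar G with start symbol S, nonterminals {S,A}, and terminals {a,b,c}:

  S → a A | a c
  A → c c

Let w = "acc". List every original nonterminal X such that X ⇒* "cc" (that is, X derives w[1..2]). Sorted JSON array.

Convert to CNF:
  S -> T1 A | T1 T0
  A -> T0 T0
  T0 -> c
  T1 -> a

CYK fill, restricted to cells inside w[1..2]:
  cell(1,1) c: {T0}  orig:{}
  cell(2,2) c: {T0}  orig:{}
  cell(1,2) cc: {A}

Original NTs in T[1,2] deriving "cc": ["A"]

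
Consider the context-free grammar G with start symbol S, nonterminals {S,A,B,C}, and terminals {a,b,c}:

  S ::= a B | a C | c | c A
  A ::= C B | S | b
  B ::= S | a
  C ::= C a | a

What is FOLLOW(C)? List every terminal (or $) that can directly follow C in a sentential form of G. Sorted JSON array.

Compute FIRST by fixpoint:
[1]
  A via A→b: +{b}
  B via B→a: +{a}
  C via C→a: +{a}
  S via S→a B: +{a}
  S via S→c: +{c}
  FIRST[S]={a,c}  FIRST[A]={b}  FIRST[B]={a}  FIRST[C]={a}
[2]
  A via A→C B: +{a}
  A via A→S: +{c}
  B via B→S: +{c}
  FIRST[S]={a,c}  FIRST[A]={a,b,c}  FIRST[B]={a,c}  FIRST[C]={a}
[3] — fixpoint
  FIRST[S]={a,c}  FIRST[A]={a,b,c}  FIRST[B]={a,c}  FIRST[C]={a}

FOLLOW iteration:
seed FOLLOW(S) with $
pass 1:
  A→C B: FOLLOW(C) ⊇ FIRST(B) = {a,c}; new: +{a,c}
  S→a B: FOLLOW(B) ⊇ FOLLOW(S) ⊇ {$}; new: +{$}
  S→a C: FOLLOW(C) ⊇ FOLLOW(S) ⊇ {$}; new: +{$}
  S→c A: FOLLOW(A) ⊇ FOLLOW(S) ⊇ {$}; new: +{$}
  S: {$}  A: {$}  B: {$}  C: {$,a,c}
pass 2: done
  S: {$}  A: {$}  B: {$}  C: {$,a,c}

FOLLOW(C) = ["$", "a", "c"]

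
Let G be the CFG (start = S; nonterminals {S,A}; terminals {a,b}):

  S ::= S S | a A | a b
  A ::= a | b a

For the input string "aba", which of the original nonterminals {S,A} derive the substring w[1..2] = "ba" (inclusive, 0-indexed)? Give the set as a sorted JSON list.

CNF form of G:
  S -> S S | T1 A | T1 T0
  A -> T0 T1 | a
  T0 -> b
  T1 -> a

CYK fill (cells [i..j] with 1 ≤ i ≤ j ≤ 2 only):
  T[1,1] 'b' = {T0}  orig:{}
  T[2,2] 'a' = {A,T1}  orig:{A}
  T[1,2] 'ba' = {A}

Original NTs in T[1,2] deriving "ba": ["A"]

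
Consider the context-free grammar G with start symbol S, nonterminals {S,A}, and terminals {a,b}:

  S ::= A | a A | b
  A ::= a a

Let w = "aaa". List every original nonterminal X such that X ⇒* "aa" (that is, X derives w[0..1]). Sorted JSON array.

CNF form of G:
  S -> T0 A | T0 T0 | b
  A -> T0 T0
  T0 -> a

CYK fill, restricted to cells inside w[0..1]:
  T[0,0] 'a' = {T0}  orig:{}
  T[1,1] 'a' = {T0}  orig:{}
  T[0,1] 'aa' = {A,S}

Original NTs in T[0,1] deriving "aa": ["A", "S"]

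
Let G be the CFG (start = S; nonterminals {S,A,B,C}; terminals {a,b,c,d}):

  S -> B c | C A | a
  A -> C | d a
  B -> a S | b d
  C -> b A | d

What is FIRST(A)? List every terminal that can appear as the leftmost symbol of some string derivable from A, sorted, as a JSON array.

FIRST sets, iterate to fixpoint:
iter 1:
  A via A→d a: +{d}
  B via B→a S: +{a}
  B via B→b d: +{b}
  C via C→b A: +{b}
  C via C→d: +{d}
  S via S→B c: +{a,b}
  S via S→C A: +{d}
  FIRST[S]={a,b,d}  FIRST[A]={d}  FIRST[B]={a,b}  FIRST[C]={b,d}
iter 2:
  A via A→C: +{b}
  FIRST[S]={a,b,d}  FIRST[A]={b,d}  FIRST[B]={a,b}  FIRST[C]={b,d}
iter 3: (stable)
  FIRST[S]={a,b,d}  FIRST[A]={b,d}  FIRST[B]={a,b}  FIRST[C]={b,d}

FIRST(A) = ["b", "d"]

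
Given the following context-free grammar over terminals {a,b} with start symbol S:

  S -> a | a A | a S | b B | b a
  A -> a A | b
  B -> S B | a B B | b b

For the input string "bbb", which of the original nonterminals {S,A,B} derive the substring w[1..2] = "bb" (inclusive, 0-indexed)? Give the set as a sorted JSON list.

CNF form of G:
  S -> T0 A | T0 S | T1 B | T1 T0 | a
  A -> T0 A | b
  B -> S B | T0 X2 | T1 T1
  T0 -> a
  T1 -> b
  X2 -> B B

CYK table (by increasing span) (cells [i..j] with 1 ≤ i ≤ j ≤ 2 only):
  [1..1]={A,T1}  "b"  orig:{A}
  [2..2]={A,T1}  "b"  orig:{A}
  [1..2]={B}  "bb"

Original NTs in T[1,2] deriving "bb": ["B"]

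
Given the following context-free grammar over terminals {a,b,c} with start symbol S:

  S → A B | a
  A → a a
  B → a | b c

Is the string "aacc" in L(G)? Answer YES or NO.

Convert to CNF:
  S -> A B | a
  A -> T0 T0
  B -> T1 T2 | a
  T0 -> a
  T1 -> b
  T2 -> c

Fill CYK table bottom-up:
  [0..0]={B,S,T0}  "a"  orig:{B,S}
  [1..1]={B,S,T0}  "a"  orig:{B,S}
  [2..2]={T2}  "c"  orig:{}
  [3..3]={T2}  "c"  orig:{}
  [0..1]={A}  "aa"
  [1..2]=∅  "ac"
  [2..3]=∅  "cc"
  [0..2]=∅  "aac"
  [1..3]=∅  "acc"
  [0..3]=∅  "aacc"

S ∉ T[0,3] ⇒ NO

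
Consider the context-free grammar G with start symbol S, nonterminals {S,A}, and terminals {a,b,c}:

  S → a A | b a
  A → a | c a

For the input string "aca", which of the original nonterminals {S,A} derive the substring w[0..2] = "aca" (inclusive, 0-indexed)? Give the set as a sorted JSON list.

Convert to CNF:
  S -> T1 A | T2 T1
  A -> T0 T1 | a
  T0 -> c
  T1 -> a
  T2 -> b

CYK fill (cells [i..j] with 0 ≤ i ≤ j ≤ 2 only):
  [0..0]={A,T1}  "a"  orig:{A}
  [1..1]={T0}  "c"  orig:{}
  [2..2]={A,T1}  "a"  orig:{A}
  [0..1]=∅  "ac"
  [1..2]={A}  "ca"
  [0..2]={S}  "aca"

Original NTs in T[0,2] deriving "aca": ["S"]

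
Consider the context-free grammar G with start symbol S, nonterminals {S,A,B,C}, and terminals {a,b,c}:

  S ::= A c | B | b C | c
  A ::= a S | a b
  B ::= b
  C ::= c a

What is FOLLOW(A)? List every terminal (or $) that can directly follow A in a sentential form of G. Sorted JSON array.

FIRST iteration:
pass 1:
  A via A→a S: +{a}
  B via B→b: +{b}
  C via C→c a: +{c}
  S via S→A c: +{a}
  S via S→B: +{b}
  S via S→c: +{c}
  FIRST(S)={a,b,c}  FIRST(A)={a}  FIRST(B)={b}  FIRST(C)={c}
pass 2: — fixpoint
  FIRST(S)={a,b,c}  FIRST(A)={a}  FIRST(B)={b}  FIRST(C)={c}

FOLLOW sets:
initialize: $ ∈ FOLLOW(S)
iter 1:
  S→A c: FOLLOW(A) ⊇ FIRST(c) = {c}; new: +{c}
  S→B: FOLLOW(B) ⊇ FOLLOW(S) ⊇ {$}; new: +{$}
  S→b C: FOLLOW(C) ⊇ FOLLOW(S) ⊇ {$}; new: +{$}
  FOLLOW(S)={$}  FOLLOW(A)={c}  FOLLOW(B)={$}  FOLLOW(C)={$}
iter 2:
  A→a S: FOLLOW(S) ⊇ FOLLOW(A) ⊇ {c}; new: +{c}
  S→B: FOLLOW(B) ⊇ FOLLOW(S) ⊇ {$,c}; new: +{c}
  S→b C: FOLLOW(C) ⊇ FOLLOW(S) ⊇ {$,c}; new: +{c}
  FOLLOW(S)={$,c}  FOLLOW(A)={c}  FOLLOW(B)={$,c}  FOLLOW(C)={$,c}
iter 3: (stable)
  FOLLOW(S)={$,c}  FOLLOW(A)={c}  FOLLOW(B)={$,c}  FOLLOW(C)={$,c}

FOLLOW(A) = ["c"]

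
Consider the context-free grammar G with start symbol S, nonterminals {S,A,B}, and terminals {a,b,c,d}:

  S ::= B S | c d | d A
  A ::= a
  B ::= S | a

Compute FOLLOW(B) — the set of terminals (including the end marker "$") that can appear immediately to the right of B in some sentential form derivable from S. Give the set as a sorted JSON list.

FIRST sets, iterate to fixpoint:
[1]
  A via A→a: +{a}
  B via B→a: +{a}
  S via S→B S: +{a}
  S via S→c d: +{c}
  S via S→d A: +{d}
  S: {a,c,d}  A: {a}  B: {a}
[2]
  B via B→S: +{c,d}
  S: {a,c,d}  A: {a}  B: {a,c,d}
[3] — fixpoint
  S: {a,c,d}  A: {a}  B: {a,c,d}

FOLLOW iteration:
initialize: $ ∈ FOLLOW(S)
pass 1:
  S→B S: FOLLOW(B) ⊇ FIRST(S) = {a,c,d}; new: +{a,c,d}
  S→d A: FOLLOW(A) ⊇ FOLLOW(S) ⊇ {$}; new: +{$}
  S: {$}  A: {$}  B: {a,c,d}
pass 2:
  B→S: FOLLOW(S) ⊇ FOLLOW(B) ⊇ {a,c,d}; new: +{a,c,d}
  S→d A: FOLLOW(A) ⊇ FOLLOW(S) ⊇ {$,a,c,d}; new: +{a,c,d}
  S: {$,a,c,d}  A: {$,a,c,d}  B: {a,c,d}
pass 3: — fixpoint
  S: {$,a,c,d}  A: {$,a,c,d}  B: {a,c,d}

FOLLOW(B) = ["a", "c", "d"]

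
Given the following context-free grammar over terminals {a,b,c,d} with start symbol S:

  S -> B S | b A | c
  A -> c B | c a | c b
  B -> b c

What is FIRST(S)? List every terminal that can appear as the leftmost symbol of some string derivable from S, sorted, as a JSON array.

FIRST sets, iterate to fixpoint:
[1]
  A via A→c B: +{c}
  B via B→b c: +{b}
  S via S→B S: +{b}
  S via S→c: +{c}
  FIRST[S]={b,c}  FIRST[A]={c}  FIRST[B]={b}
[2] (no change)
  FIRST[S]={b,c}  FIRST[A]={c}  FIRST[B]={b}

FIRST(S) = ["b", "c"]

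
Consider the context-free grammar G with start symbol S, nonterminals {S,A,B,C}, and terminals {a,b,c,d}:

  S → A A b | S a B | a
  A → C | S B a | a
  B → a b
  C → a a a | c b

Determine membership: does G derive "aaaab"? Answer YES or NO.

CNF form of G:
  S -> A X6 | S X7 | a
  A -> S X3 | T0 X4 | T1 T2 | a
  B -> T0 T2
  C -> T0 X5 | T1 T2
  T0 -> a
  T1 -> c
  T2 -> b
  X3 -> B T0
  X4 -> T0 T0
  X5 -> T0 T0
  X6 -> A T2
  X7 -> T0 B

Fill CYK table bottom-up:
  [0..0]={A,S,T0}  "a"  orig:{A,S}
  [1..1]={A,S,T0}  "a"  orig:{A,S}
  [2..2]={A,S,T0}  "a"  orig:{A,S}
  [3..3]={A,S,T0}  "a"  orig:{A,S}
  [4..4]={T2}  "b"  orig:{}
  [0..1]={X4,X5}  "aa"  orig:{}
  [1..2]={X4,X5}  "aa"  orig:{}
  [2..3]={X4,X5}  "aa"  orig:{}
  [3..4]={B,X6}  "ab"  orig:{B}
  [0..2]={A,C}  "aaa"
  [1..3]={A,C}  "aaa"
  [2..4]={S,X7}  "aab"  orig:{S}
  [0..3]=∅  "aaaa"
  [1..4]={S,X6}  "aaab"  orig:{S}
  [0..4]={S}  "aaaab"

S ∈ T[0,4] ⇒ YES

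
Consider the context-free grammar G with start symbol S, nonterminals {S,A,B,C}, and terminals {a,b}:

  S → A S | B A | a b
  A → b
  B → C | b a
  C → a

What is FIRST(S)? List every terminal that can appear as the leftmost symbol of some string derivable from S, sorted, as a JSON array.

Compute FIRST by fixpoint:
iter 1:
  A via A→b: +{b}
  B via B→b a: +{b}
  C via C→a: +{a}
  S via S→A S: +{b}
  S via S→a b: +{a}
  FIRST[S]={a,b}  FIRST[A]={b}  FIRST[B]={b}  FIRST[C]={a}
iter 2:
  B via B→C: +{a}
  FIRST[S]={a,b}  FIRST[A]={b}  FIRST[B]={a,b}  FIRST[C]={a}
iter 3: — fixpoint
  FIRST[S]={a,b}  FIRST[A]={b}  FIRST[B]={a,b}  FIRST[C]={a}

FIRST(S) = ["a", "b"]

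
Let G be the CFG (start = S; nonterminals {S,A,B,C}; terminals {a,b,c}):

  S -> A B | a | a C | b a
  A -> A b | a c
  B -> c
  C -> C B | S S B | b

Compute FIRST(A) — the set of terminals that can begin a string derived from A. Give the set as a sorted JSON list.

FIRST iteration:
pass 1:
  A via A→a c: +{a}
  B via B→c: +{c}
  C via C→b: +{b}
  S via S→A B: +{a}
  S via S→b a: +{b}
  S: {a,b}  A: {a}  B: {c}  C: {b}
pass 2:
  C via C→S S B: +{a}
  S: {a,b}  A: {a}  B: {c}  C: {a,b}
pass 3: done
  S: {a,b}  A: {a}  B: {c}  C: {a,b}

FIRST(A) = ["a"]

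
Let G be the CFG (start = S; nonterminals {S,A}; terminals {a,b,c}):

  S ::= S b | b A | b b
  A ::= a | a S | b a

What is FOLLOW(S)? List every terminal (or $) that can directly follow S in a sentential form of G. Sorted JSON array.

FIRST sets, iterate to fixpoint:
round 1:
  A via A→a: +{a}
  A via A→b a: +{b}
  S via S→b A: +{b}
  FIRST[S]={b}  FIRST[A]={a,b}
round 2: (no change)
  FIRST[S]={b}  FIRST[A]={a,b}

FOLLOW iteration:
seed FOLLOW(S) with $
[1]
  S→S b: FOLLOW(S) ⊇ FIRST(b) = {b}; new: +{b}
  S→b A: FOLLOW(A) ⊇ FOLLOW(S) ⊇ {$,b}; new: +{$,b}
  S: {$,b}  A: {$,b}
[2] (stable)
  S: {$,b}  A: {$,b}

FOLLOW(S) = ["$", "b"]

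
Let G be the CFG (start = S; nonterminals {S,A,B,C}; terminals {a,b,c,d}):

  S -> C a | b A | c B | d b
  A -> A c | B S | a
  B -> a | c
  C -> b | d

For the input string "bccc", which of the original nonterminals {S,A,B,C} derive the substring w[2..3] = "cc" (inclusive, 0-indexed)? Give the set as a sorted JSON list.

Convert to CNF:
  S -> C T1 | T0 B | T2 A | T3 T2
  A -> A T0 | B S | a
  B -> a | c
  C -> b | d
  T0 -> c
  T1 -> a
  T2 -> b
  T3 -> d

CYK table (by increasing span) — only the sub-triangle for w[2..3]:
  T[2,2] 'c' = {B,T0}  orig:{B}
  T[3,3] 'c' = {B,T0}  orig:{B}
  T[2,3] 'cc' = {S}

Original NTs in T[2,3] deriving "cc": ["S"]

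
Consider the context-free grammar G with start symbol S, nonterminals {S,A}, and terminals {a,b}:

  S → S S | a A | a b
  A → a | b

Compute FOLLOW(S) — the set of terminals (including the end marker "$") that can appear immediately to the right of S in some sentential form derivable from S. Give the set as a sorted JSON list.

Compute FIRST by fixpoint:
pass 1:
  A via A→a: +{a}
  A via A→b: +{b}
  S via S→a A: +{a}
  FIRST[S]={a}  FIRST[A]={a,b}
pass 2: — fixpoint
  FIRST[S]={a}  FIRST[A]={a,b}

FOLLOW iteration:
seed FOLLOW(S) with $
round 1:
  S→S S: FOLLOW(S) ⊇ FIRST(S) = {a}; new: +{a}
  S→a A: FOLLOW(A) ⊇ FOLLOW(S) ⊇ {$,a}; new: +{$,a}
  FOLLOW(S)={$,a}  FOLLOW(A)={$,a}
round 2: — fixpoint
  FOLLOW(S)={$,a}  FOLLOW(A)={$,a}

FOLLOW(S) = ["$", "a"]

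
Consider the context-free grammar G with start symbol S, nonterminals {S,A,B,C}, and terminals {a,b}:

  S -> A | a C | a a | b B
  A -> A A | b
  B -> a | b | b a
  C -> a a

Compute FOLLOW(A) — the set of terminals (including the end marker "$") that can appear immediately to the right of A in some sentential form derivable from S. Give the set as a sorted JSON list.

Compute FIRST by fixpoint:
pass 1:
  A via A→b: +{b}
  B via B→a: +{a}
  B via B→b: +{b}
  C via C→a a: +{a}
  S via S→A: +{b}
  S via S→a C: +{a}
  FIRST[S]={a,b}  FIRST[A]={b}  FIRST[B]={a,b}  FIRST[C]={a}
pass 2: (no change)
  FIRST[S]={a,b}  FIRST[A]={b}  FIRST[B]={a,b}  FIRST[C]={a}

FOLLOW sets:
FOLLOW(S) := {$}
[1]
  A→A A: FOLLOW(A) ⊇ FIRST(A) = {b}; new: +{b}
  S→A: FOLLOW(A) ⊇ FOLLOW(S) ⊇ {$}; new: +{$}
  S→a C: FOLLOW(C) ⊇ FOLLOW(S) ⊇ {$}; new: +{$}
  S→b B: FOLLOW(B) ⊇ FOLLOW(S) ⊇ {$}; new: +{$}
  FOLLOW[S]={$}  FOLLOW[A]={$,b}  FOLLOW[B]={$}  FOLLOW[C]={$}
[2] (stable)
  FOLLOW[S]={$}  FOLLOW[A]={$,b}  FOLLOW[B]={$}  FOLLOW[C]={$}

FOLLOW(A) = ["$", "b"]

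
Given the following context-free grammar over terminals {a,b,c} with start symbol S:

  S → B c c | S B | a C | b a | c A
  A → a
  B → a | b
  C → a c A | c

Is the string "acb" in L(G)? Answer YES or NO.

Convert to CNF:
  S -> B X4 | S B | T0 C | T1 A | T2 T0
  A -> a
  B -> a | b
  C -> T0 X3 | c
  T0 -> a
  T1 -> c
  T2 -> b
  X3 -> T1 A
  X4 -> T1 T1

CYK fill:
  T[0,0] 'a' = {A,B,T0}  orig:{A,B}
  T[1,1] 'c' = {C,T1}  orig:{C}
  T[2,2] 'b' = {B,T2}  orig:{B}
  T[0,1] 'ac' = {S}
  T[1,2] 'cb' = ∅
  T[0,2] 'acb' = {S}

S ∈ T[0,2] ⇒ YES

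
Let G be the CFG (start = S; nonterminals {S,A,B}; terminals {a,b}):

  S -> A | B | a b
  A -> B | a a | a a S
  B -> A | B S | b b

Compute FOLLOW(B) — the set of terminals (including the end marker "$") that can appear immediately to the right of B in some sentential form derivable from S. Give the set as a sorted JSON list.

Compute FIRST by fixpoint:
pass 1:
  A via A→a a: +{a}
  B via B→A: +{a}
  B via B→b b: +{b}
  S via S→A: +{a}
  S via S→B: +{b}
  S: {a,b}  A: {a}  B: {a,b}
pass 2:
  A via A→B: +{b}
  S: {a,b}  A: {a,b}  B: {a,b}
pass 3: (no change)
  S: {a,b}  A: {a,b}  B: {a,b}

FOLLOW iteration:
seed FOLLOW(S) with $
pass 1:
  B→B S: FOLLOW(B) ⊇ FIRST(S) = {a,b}; new: +{a,b}
  B→B S: FOLLOW(S) ⊇ FOLLOW(B) ⊇ {a,b}; new: +{a,b}
  S→A: FOLLOW(A) ⊇ FOLLOW(S) ⊇ {$,a,b}; new: +{$,a,b}
  S→B: FOLLOW(B) ⊇ FOLLOW(S) ⊇ {$,a,b}; new: +{$}
  FOLLOW(S)={$,a,b}  FOLLOW(A)={$,a,b}  FOLLOW(B)={$,a,b}
pass 2: done
  FOLLOW(S)={$,a,b}  FOLLOW(A)={$,a,b}  FOLLOW(B)={$,a,b}

FOLLOW(B) = ["$", "a", "b"]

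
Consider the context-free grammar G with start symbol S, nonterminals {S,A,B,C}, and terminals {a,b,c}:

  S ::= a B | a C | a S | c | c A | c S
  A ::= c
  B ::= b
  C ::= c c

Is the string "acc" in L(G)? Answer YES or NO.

Convert to CNF:
  S -> T0 A | T0 S | T1 B | T1 C | T1 S | c
  A -> c
  B -> b
  C -> T0 T0
  T0 -> c
  T1 -> a

Fill CYK table bottom-up:
  T[0,0] 'a' = {T1}  orig:{}
  T[1,1] 'c' = {A,S,T0}  orig:{A,S}
  T[2,2] 'c' = {A,S,T0}  orig:{A,S}
  T[0,1] 'ac' = {S}
  T[1,2] 'cc' = {C,S}
  T[0,2] 'acc' = {S}

S ∈ T[0,2] ⇒ YES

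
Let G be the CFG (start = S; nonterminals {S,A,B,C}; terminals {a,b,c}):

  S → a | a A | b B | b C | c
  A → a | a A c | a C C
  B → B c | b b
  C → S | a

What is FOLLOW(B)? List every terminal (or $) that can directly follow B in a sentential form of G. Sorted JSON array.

FIRST sets, iterate to fixpoint:
round 1:
  A via A→a: +{a}
  B via B→b b: +{b}
  C via C→a: +{a}
  S via S→a: +{a}
  S via S→b B: +{b}
  S via S→c: +{c}
  FIRST[S]={a,b,c}  FIRST[A]={a}  FIRST[B]={b}  FIRST[C]={a}
round 2:
  C via C→S: +{b,c}
  FIRST[S]={a,b,c}  FIRST[A]={a}  FIRST[B]={b}  FIRST[C]={a,b,c}
round 3: (no change)
  FIRST[S]={a,b,c}  FIRST[A]={a}  FIRST[B]={b}  FIRST[C]={a,b,c}

Compute FOLLOW by fixpoint:
FOLLOW(S) := {$}
iter 1:
  A→a A c: FOLLOW(A) ⊇ FIRST(c) = {c}; new: +{c}
  A→a C C: FOLLOW(C) ⊇ FIRST(C) = {a,b,c}; new: +{a,b,c}
  B→B c: FOLLOW(B) ⊇ FIRST(c) = {c}; new: +{c}
  C→S: FOLLOW(S) ⊇ FOLLOW(C) ⊇ {a,b,c}; new: +{a,b,c}
  S→a A: FOLLOW(A) ⊇ FOLLOW(S) ⊇ {$,a,b,c}; new: +{$,a,b}
  S→b B: FOLLOW(B) ⊇ FOLLOW(S) ⊇ {$,a,b,c}; new: +{$,a,b}
  S→b C: FOLLOW(C) ⊇ FOLLOW(S) ⊇ {$,a,b,c}; new: +{$}
  S: {$,a,b,c}  A: {$,a,b,c}  B: {$,a,b,c}  C: {$,a,b,c}
iter 2: — fixpoint
  S: {$,a,b,c}  A: {$,a,b,c}  B: {$,a,b,c}  C: {$,a,b,c}

FOLLOW(B) = ["$", "a", "b", "c"]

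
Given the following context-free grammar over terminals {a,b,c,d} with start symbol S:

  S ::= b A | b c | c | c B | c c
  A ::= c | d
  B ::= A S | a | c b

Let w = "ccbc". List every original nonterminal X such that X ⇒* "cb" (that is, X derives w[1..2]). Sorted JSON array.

Convert to CNF:
  S -> T0 B | T0 T0 | T1 A | T1 T0 | c
  A -> c | d
  B -> A S | T0 T1 | a
  T0 -> c
  T1 -> b

CYK fill (cells [i..j] with 1 ≤ i ≤ j ≤ 2 only):
  T[1,1] 'c' = {A,S,T0}  orig:{A,S}
  T[2,2] 'b' = {T1}  orig:{}
  T[1,2] 'cb' = {B}

Original NTs in T[1,2] deriving "cb": ["B"]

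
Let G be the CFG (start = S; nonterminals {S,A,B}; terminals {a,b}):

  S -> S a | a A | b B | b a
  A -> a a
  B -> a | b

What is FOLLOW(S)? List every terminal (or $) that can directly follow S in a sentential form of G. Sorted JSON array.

Compute FIRST by fixpoint:
iter 1:
  A via A→a a: +{a}
  B via B→a: +{a}
  B via B→b: +{b}
  S via S→a A: +{a}
  S via S→b B: +{b}
  FIRST[S]={a,b}  FIRST[A]={a}  FIRST[B]={a,b}
iter 2: done
  FIRST[S]={a,b}  FIRST[A]={a}  FIRST[B]={a,b}

FOLLOW sets:
seed FOLLOW(S) with $
[1]
  S→S a: FOLLOW(S) ⊇ FIRST(a) = {a}; new: +{a}
  S→a A: FOLLOW(A) ⊇ FOLLOW(S) ⊇ {$,a}; new: +{$,a}
  S→b B: FOLLOW(B) ⊇ FOLLOW(S) ⊇ {$,a}; new: +{$,a}
  S: {$,a}  A: {$,a}  B: {$,a}
[2] (no change)
  S: {$,a}  A: {$,a}  B: {$,a}

FOLLOW(S) = ["$", "a"]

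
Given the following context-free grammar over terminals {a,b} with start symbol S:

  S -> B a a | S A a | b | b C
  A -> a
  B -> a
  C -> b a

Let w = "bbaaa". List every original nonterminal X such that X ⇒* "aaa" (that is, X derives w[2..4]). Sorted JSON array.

Convert to CNF:
  S -> B X2 | S X3 | T0 C | b
  A -> a
  B -> a
  C -> T0 T1
  T0 -> b
  T1 -> a
  X2 -> T1 T1
  X3 -> A T1

CYK fill, restricted to cells inside w[2..4]:
  [2..2]={A,B,T1}  "a"  orig:{A,B}
  [3..3]={A,B,T1}  "a"  orig:{A,B}
  [4..4]={A,B,T1}  "a"  orig:{A,B}
  [2..3]={X2,X3}  "aa"  orig:{}
  [3..4]={X2,X3}  "aa"  orig:{}
  [2..4]={S}  "aaa"

Original NTs in T[2,4] deriving "aaa": ["S"]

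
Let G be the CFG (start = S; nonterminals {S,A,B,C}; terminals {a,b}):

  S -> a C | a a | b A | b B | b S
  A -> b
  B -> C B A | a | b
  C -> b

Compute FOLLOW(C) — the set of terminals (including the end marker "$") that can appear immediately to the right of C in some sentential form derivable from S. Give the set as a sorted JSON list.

Compute FIRST by fixpoint:
iter 1:
  A via A→b: +{b}
  B via B→a: +{a}
  B via B→b: +{b}
  C via C→b: +{b}
  S via S→a C: +{a}
  S via S→b A: +{b}
  FIRST[S]={a,b}  FIRST[A]={b}  FIRST[B]={a,b}  FIRST[C]={b}
iter 2: (stable)
  FIRST[S]={a,b}  FIRST[A]={b}  FIRST[B]={a,b}  FIRST[C]={b}

FOLLOW iteration:
initialize: $ ∈ FOLLOW(S)
round 1:
  B→C B A: FOLLOW(C) ⊇ FIRST(B) = {a,b}; new: +{a,b}
  B→C B A: FOLLOW(B) ⊇ FIRST(A) = {b}; new: +{b}
  B→C B A: FOLLOW(A) ⊇ FOLLOW(B) ⊇ {b}; new: +{b}
  S→a C: FOLLOW(C) ⊇ FOLLOW(S) ⊇ {$}; new: +{$}
  S→b A: FOLLOW(A) ⊇ FOLLOW(S) ⊇ {$}; new: +{$}
  S→b B: FOLLOW(B) ⊇ FOLLOW(S) ⊇ {$}; new: +{$}
  FOLLOW(S)={$}  FOLLOW(A)={$,b}  FOLLOW(B)={$,b}  FOLLOW(C)={$,a,b}
round 2: (no change)
  FOLLOW(S)={$}  FOLLOW(A)={$,b}  FOLLOW(B)={$,b}  FOLLOW(C)={$,a,b}

FOLLOW(C) = ["$", "a", "b"]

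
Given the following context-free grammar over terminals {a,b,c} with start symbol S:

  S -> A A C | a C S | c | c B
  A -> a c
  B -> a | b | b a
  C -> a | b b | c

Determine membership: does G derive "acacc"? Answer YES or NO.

CNF form of G:
  S -> A X3 | T0 X4 | T1 B | c
  A -> T0 T1
  B -> T2 T0 | a | b
  C -> T2 T2 | a | c
  T0 -> a
  T1 -> c
  T2 -> b
  X3 -> A C
  X4 -> C S

CYK fill:
  T[0,0] 'a' = {B,C,T0}  orig:{B,C}
  T[1,1] 'c' = {C,S,T1}  orig:{C,S}
  T[2,2] 'a' = {B,C,T0}  orig:{B,C}
  T[3,3] 'c' = {C,S,T1}  orig:{C,S}
  T[4,4] 'c' = {C,S,T1}  orig:{C,S}
  T[0,1] 'ac' = {A,X4}  orig:{A}
  T[1,2] 'ca' = {S}
  T[2,3] 'ac' = {A,X4}  orig:{A}
  T[3,4] 'cc' = {X4}  orig:{}
  T[0,2] 'aca' = {X3,X4}  orig:{}
  T[1,3] 'cac' = ∅
  T[2,4] 'acc' = {S,X3}  orig:{S}
  T[0,3] 'acac' = ∅
  T[1,4] 'cacc' = {X4}  orig:{}
  T[0,4] 'acacc' = {S}

S ∈ T[0,4] ⇒ YES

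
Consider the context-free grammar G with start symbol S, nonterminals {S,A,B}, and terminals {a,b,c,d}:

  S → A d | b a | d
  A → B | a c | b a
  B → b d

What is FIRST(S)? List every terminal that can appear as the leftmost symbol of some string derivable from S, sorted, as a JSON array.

FIRST iteration:
round 1:
  A via A→a c: +{a}
  A via A→b a: +{b}
  B via B→b d: +{b}
  S via S→A d: +{a,b}
  S via S→d: +{d}
  S: {a,b,d}  A: {a,b}  B: {b}
round 2: — fixpoint
  S: {a,b,d}  A: {a,b}  B: {b}

FIRST(S) = ["a", "b", "d"]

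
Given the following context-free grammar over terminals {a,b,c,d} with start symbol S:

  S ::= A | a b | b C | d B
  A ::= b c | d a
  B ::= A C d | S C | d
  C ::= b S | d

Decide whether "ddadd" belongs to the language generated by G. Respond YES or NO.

CNF form of G:
  S -> T0 C | T0 T1 | T2 B | T2 T3 | T3 T0
  A -> T0 T1 | T2 T3
  B -> A X4 | S C | d
  C -> T0 S | d
  T0 -> b
  T1 -> c
  T2 -> d
  T3 -> a
  X4 -> C T2

Fill CYK table bottom-up:
  T[0,0] 'd' = {B,C,T2}  orig:{B,C}
  T[1,1] 'd' = {B,C,T2}  orig:{B,C}
  T[2,2] 'a' = {T3}  orig:{}
  T[3,3] 'd' = {B,C,T2}  orig:{B,C}
  T[4,4] 'd' = {B,C,T2}  orig:{B,C}
  T[0,1] 'dd' = {S,X4}  orig:{S}
  T[1,2] 'da' = {A,S}
  T[2,3] 'ad' = ∅
  T[3,4] 'dd' = {S,X4}  orig:{S}
  T[0,2] 'dda' = ∅
  T[1,3] 'dad' = {B}
  T[2,4] 'add' = ∅
  T[0,3] 'ddad' = {S}
  T[1,4] 'dadd' = {B}
  T[0,4] 'ddadd' = {B,S}

S ∈ T[0,4] ⇒ YES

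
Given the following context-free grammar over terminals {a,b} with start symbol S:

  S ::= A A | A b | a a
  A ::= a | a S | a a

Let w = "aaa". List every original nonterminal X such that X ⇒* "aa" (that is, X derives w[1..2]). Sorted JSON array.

Convert to CNF:
  S -> A A | A T1 | T0 T0
  A -> T0 S | T0 T0 | a
  T0 -> a
  T1 -> b

Fill CYK table bottom-up (cells [i..j] with 1 ≤ i ≤ j ≤ 2 only):
  cell(1,1) a: {A,T0}  orig:{A}
  cell(2,2) a: {A,T0}  orig:{A}
  cell(1,2) aa: {A,S}

Original NTs in T[1,2] deriving "aa": ["A", "S"]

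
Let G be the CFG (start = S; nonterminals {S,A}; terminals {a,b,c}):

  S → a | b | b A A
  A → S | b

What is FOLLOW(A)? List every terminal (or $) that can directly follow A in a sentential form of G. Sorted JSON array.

FIRST sets, iterate to fixpoint:
round 1:
  A via A→b: +{b}
  S via S→a: +{a}
  S via S→b: +{b}
  FIRST(S)={a,b}  FIRST(A)={b}
round 2:
  A via A→S: +{a}
  FIRST(S)={a,b}  FIRST(A)={a,b}
round 3: (no change)
  FIRST(S)={a,b}  FIRST(A)={a,b}

Compute FOLLOW by fixpoint:
initialize: $ ∈ FOLLOW(S)
[1]
  S→b A A: FOLLOW(A) ⊇ FIRST(A) = {a,b}; new: +{a,b}
  S→b A A: FOLLOW(A) ⊇ FOLLOW(S) ⊇ {$}; new: +{$}
  S: {$}  A: {$,a,b}
[2]
  A→S: FOLLOW(S) ⊇ FOLLOW(A) ⊇ {$,a,b}; new: +{a,b}
  S: {$,a,b}  A: {$,a,b}
[3] — fixpoint
  S: {$,a,b}  A: {$,a,b}

FOLLOW(A) = ["$", "a", "b"]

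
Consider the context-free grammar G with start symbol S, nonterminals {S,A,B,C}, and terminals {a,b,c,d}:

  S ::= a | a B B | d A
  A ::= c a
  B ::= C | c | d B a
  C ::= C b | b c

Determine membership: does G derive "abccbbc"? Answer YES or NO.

CNF form of G:
  S -> T1 X5 | T3 A | a
  A -> T0 T1
  B -> C T2 | T2 T0 | T3 X4 | c
  C -> C T2 | T2 T0
  T0 -> c
  T1 -> a
  T2 -> b
  T3 -> d
  X4 -> B T1
  X5 -> B B

CYK fill:
  T[0,0] 'a' = {S,T1}  orig:{S}
  T[1,1] 'b' = {T2}  orig:{}
  T[2,2] 'c' = {B,T0}  orig:{B}
  T[3,3] 'c' = {B,T0}  orig:{B}
  T[4,4] 'b' = {T2}  orig:{}
  T[5,5] 'b' = {T2}  orig:{}
  T[6,6] 'c' = {B,T0}  orig:{B}
  T[0,1] 'ab' = ∅
  T[1,2] 'bc' = {B,C}
  T[2,3] 'cc' = {X5}  orig:{}
  T[3,4] 'cb' = ∅
  T[4,5] 'bb' = ∅
  T[5,6] 'bc' = {B,C}
  T[0,2] 'abc' = ∅
  T[1,3] 'bcc' = {X5}  orig:{}
  T[2,4] 'ccb' = ∅
  T[3,5] 'cbb' = ∅
  T[4,6] 'bbc' = ∅
  T[0,3] 'abcc' = {S}
  T[1,4] 'bccb' = ∅
  T[2,5] 'ccbb' = ∅
  T[3,6] 'cbbc' = ∅
  T[0,4] 'abccb' = ∅
  T[1,5] 'bccbb' = ∅
  T[2,6] 'ccbbc' = ∅
  T[0,5] 'abccbb' = ∅
  T[1,6] 'bccbbc' = ∅
  T[0,6] 'abccbbc' = ∅

S ∉ T[0,6] ⇒ NO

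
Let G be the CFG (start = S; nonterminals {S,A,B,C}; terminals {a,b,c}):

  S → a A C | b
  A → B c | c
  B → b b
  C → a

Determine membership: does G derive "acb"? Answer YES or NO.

CNF form of G:
  S -> T2 X3 | b
  A -> B T0 | c
  B -> T1 T1
  C -> a
  T0 -> c
  T1 -> b
  T2 -> a
  X3 -> A C

CYK table (by increasing span):
  [0..0]={C,T2}  "a"  orig:{C}
  [1..1]={A,T0}  "c"  orig:{A}
  [2..2]={S,T1}  "b"  orig:{S}
  [0..1]=∅  "ac"
  [1..2]=∅  "cb"
  [0..2]=∅  "acb"

S ∉ T[0,2] ⇒ NO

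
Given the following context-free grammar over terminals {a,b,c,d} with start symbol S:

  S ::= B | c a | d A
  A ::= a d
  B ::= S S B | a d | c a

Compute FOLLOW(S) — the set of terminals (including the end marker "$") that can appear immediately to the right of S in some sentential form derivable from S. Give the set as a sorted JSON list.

FIRST iteration:
iter 1:
  A via A→a d: +{a}
  B via B→a d: +{a}
  B via B→c a: +{c}
  S via S→B: +{a,c}
  S via S→d A: +{d}
  FIRST(S)={a,c,d}  FIRST(A)={a}  FIRST(B)={a,c}
iter 2:
  B via B→S S B: +{d}
  FIRST(S)={a,c,d}  FIRST(A)={a}  FIRST(B)={a,c,d}
iter 3: (no change)
  FIRST(S)={a,c,d}  FIRST(A)={a}  FIRST(B)={a,c,d}

FOLLOW iteration:
initialize: $ ∈ FOLLOW(S)
pass 1:
  B→S S B: FOLLOW(S) ⊇ FIRST(S) = {a,c,d}; new: +{a,c,d}
  S→B: FOLLOW(B) ⊇ FOLLOW(S) ⊇ {$,a,c,d}; new: +{$,a,c,d}
  S→d A: FOLLOW(A) ⊇ FOLLOW(S) ⊇ {$,a,c,d}; new: +{$,a,c,d}
  FOLLOW(S)={$,a,c,d}  FOLLOW(A)={$,a,c,d}  FOLLOW(B)={$,a,c,d}
pass 2: done
  FOLLOW(S)={$,a,c,d}  FOLLOW(A)={$,a,c,d}  FOLLOW(B)={$,a,c,d}

FOLLOW(S) = ["$", "a", "c", "d"]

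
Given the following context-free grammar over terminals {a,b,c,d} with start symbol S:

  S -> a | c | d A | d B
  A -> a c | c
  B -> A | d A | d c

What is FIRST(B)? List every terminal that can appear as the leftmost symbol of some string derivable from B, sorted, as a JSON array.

FIRST sets, iterate to fixpoint:
iter 1:
  A via A→a c: +{a}
  A via A→c: +{c}
  B via B→A: +{a,c}
  B via B→d A: +{d}
  S via S→a: +{a}
  S via S→c: +{c}
  S via S→d A: +{d}
  FIRST(S)={a,c,d}  FIRST(A)={a,c}  FIRST(B)={a,c,d}
iter 2: (no change)
  FIRST(S)={a,c,d}  FIRST(A)={a,c}  FIRST(B)={a,c,d}

FIRST(B) = ["a", "c", "d"]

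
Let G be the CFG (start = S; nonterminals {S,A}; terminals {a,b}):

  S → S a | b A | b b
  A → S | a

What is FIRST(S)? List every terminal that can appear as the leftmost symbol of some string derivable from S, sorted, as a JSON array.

Compute FIRST by fixpoint:
iter 1:
  A via A→a: +{a}
  S via S→b A: +{b}
  FIRST[S]={b}  FIRST[A]={a}
iter 2:
  A via A→S: +{b}
  FIRST[S]={b}  FIRST[A]={a,b}
iter 3: (stable)
  FIRST[S]={b}  FIRST[A]={a,b}

FIRST(S) = ["b"]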